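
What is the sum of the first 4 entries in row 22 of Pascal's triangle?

1794

1 + 22 + 231 + 1540 = 1794.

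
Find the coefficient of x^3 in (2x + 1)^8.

448

The general term is C(8,j)·(2x)^j·(1)^(8-j); the x^3 term has j = 3.
C(8,3) = 56.
Coefficient = C(8,3) · 2^3 = 56 · 8 = 448.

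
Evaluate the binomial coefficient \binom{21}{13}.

203490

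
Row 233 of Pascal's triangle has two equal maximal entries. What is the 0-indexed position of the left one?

116

For odd n = 233, C(233,j) peaks at j = (n−1)/2 and (n+1)/2; the lower is 116.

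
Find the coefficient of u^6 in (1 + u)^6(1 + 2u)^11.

227305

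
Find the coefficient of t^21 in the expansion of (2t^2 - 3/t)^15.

-50319360

General term: C(15,j)·(2t^2)^j·(-3/t)^(15-j), with t-exponent 2j − 1(15−j) = 3j − 15.
Set 3j − 15 = 21: j = 12.
C(15,12) = 455; 2^12 = 4096; (-3)^3 = -27.
Coefficient = 455 · 4096 · (-27) = -50319360.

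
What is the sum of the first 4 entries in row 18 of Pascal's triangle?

988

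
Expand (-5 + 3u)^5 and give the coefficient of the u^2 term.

The general term is C(5,j)·(-5)^j·(3u)^(5-j); the u^2 term has j = 3.
C(5,3) = 10.
Coefficient = C(5,3) · (-5)^3 · 3^2 = 10 · (-125) · 9 = -11250.

-11250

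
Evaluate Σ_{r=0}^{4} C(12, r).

1 + 12 + 66 + 220 + 495 = 794.

794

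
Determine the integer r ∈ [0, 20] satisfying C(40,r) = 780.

C(40,r) increases on 0 ≤ r ≤ 20. C(40,1) = 40 and C(40,2) = 780, so r = 2.

2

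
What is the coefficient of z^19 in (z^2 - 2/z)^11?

General term: C(11,j)·(z^2)^j·(-2/z)^(11-j), with z-exponent 2j − 1(11−j) = 3j − 11.
Set 3j − 11 = 19: j = 10.
C(11,10) = 11; 1^10 = 1; (-2)^1 = -2.
Coefficient = 11 · 1 · (-2) = -22.

-22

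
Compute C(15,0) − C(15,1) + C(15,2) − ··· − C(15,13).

-14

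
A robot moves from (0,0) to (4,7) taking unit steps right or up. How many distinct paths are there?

330

Each path is a sequence of 11 steps with 4 rights: C(11,4) = 330.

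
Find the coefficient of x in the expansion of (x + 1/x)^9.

126

General term: C(9,j)·(x)^j·(1/x)^(9-j), with x-exponent 1j − 1(9−j) = 2j − 9.
Set 2j − 9 = 1: j = 5.
C(9,5) = 126; 1^5 = 1; 1^4 = 1.
Coefficient = 126 · 1 · 1 = 126.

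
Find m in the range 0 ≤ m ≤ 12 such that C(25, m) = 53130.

C(25,m) increases on 0 ≤ m ≤ 12. C(25,4) = 12650 and C(25,5) = 53130, so m = 5.

5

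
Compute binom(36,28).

C(36,28) = C(36,8) by symmetry.
C(36,8) = (36·35·34·33·32·31·30·29) / 8! = 1220096908800 / 40320 = 30260340.

30260340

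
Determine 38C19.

C(38,19) = (38·37·36·35·34·33·32·31·30·29·28·27·26·25·24·23·22·21·20) / 19! = 4299578163927654889881600000 / 121645100408832000 = 35345263800.

35345263800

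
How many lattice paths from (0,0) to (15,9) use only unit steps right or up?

Each path is a sequence of 24 steps with 15 rights: C(24,15) = 1307504.

1307504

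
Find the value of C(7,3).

35

C(7,3) = (7·6·5) / 3! = 210 / 6 = 35.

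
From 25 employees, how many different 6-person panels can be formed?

177100

This is C(25,6) = 177100.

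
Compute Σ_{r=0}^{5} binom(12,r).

1 + 12 + 66 + 220 + 495 + 792 = 1586.

1586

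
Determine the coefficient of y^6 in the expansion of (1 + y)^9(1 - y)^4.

36

Coefficient of y^6 = Σ_{j} C(9,j)·1^j·C(4,6-j)·(-1)^(6-j) for j from 2 to 6.
= 36 + (-336) + 756 + (-504) + 84 = 36.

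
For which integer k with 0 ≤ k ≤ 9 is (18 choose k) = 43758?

8

C(18,k) increases on 0 ≤ k ≤ 9. C(18,7) = 31824 and C(18,8) = 43758, so k = 8.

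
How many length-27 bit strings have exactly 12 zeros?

Choose the 12 positions: C(27,12) = 17383860.

17383860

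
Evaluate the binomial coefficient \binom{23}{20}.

C(23,20) = C(23,3) by symmetry.
C(23,3) = (23·22·21) / 3! = 10626 / 6 = 1771.

1771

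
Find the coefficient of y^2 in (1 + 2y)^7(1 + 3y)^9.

786

Coefficient of y^2 = Σ_{j} C(7,j)·2^j·C(9,2-j)·3^(2-j) for j from 0 to 2.
= 324 + 378 + 84 = 786.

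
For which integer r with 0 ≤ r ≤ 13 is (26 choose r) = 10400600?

C(26,r) increases on 0 ≤ r ≤ 13. C(26,12) = 9657700 and C(26,13) = 10400600, so r = 13.

13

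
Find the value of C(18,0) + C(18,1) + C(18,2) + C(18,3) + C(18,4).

1 + 18 + 153 + 816 + 3060 = 4048.

4048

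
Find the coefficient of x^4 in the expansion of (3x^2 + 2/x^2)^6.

General term: C(6,j)·(3x^2)^j·(2/x^2)^(6-j), with x-exponent 2j − 2(6−j) = 4j − 12.
Set 4j − 12 = 4: j = 4.
C(6,4) = 15; 3^4 = 81; 2^2 = 4.
Coefficient = 15 · 81 · 4 = 4860.

4860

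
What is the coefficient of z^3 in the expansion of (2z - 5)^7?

175000

The general term is C(7,j)·(2z)^j·(-5)^(7-j); the z^3 term has j = 3.
C(7,3) = 35.
Coefficient = C(7,3) · 2^3 · (-5)^4 = 35 · 8 · 625 = 175000.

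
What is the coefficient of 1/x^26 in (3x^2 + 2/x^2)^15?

General term: C(15,j)·(3x^2)^j·(2/x^2)^(15-j), with x-exponent 2j − 2(15−j) = 4j − 30.
Set 4j − 30 = -26: j = 1.
C(15,1) = 15; 3^1 = 3; 2^14 = 16384.
Coefficient = 15 · 3 · 16384 = 737280.

737280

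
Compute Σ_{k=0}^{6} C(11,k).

1 + 11 + 55 + 165 + 330 + 462 + 462 = 1486.

1486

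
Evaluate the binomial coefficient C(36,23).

2310789600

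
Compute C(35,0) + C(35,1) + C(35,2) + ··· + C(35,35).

Setting x = 1 in (1+x)^35 gives Σ C(35,k) = 2^35 = 34359738368.

34359738368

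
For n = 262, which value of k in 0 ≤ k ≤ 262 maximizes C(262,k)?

C(262,k) is maximized at k = 262/2 = 131.

131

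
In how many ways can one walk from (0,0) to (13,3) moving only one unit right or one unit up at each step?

560

Each path is a sequence of 16 steps with 13 rights: C(16,13) = 560.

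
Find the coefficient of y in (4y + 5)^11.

The general term is C(11,j)·(4y)^j·(5)^(11-j); the y^1 term has j = 1.
C(11,1) = 11.
Coefficient = C(11,1) · 4^1 · 5^10 = 11 · 4 · 9765625 = 429687500.

429687500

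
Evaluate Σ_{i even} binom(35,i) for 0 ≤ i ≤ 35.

Even-i terms of row 35 sum to 2^34 = 17179869184.

17179869184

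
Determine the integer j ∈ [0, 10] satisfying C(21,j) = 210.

2

C(21,j) increases on 0 ≤ j ≤ 10. C(21,1) = 21 and C(21,2) = 210, so j = 2.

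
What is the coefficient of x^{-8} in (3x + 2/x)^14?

20127744

General term: C(14,j)·(3x)^j·(2/x)^(14-j), with x-exponent 1j − 1(14−j) = 2j − 14.
Set 2j − 14 = -8: j = 3.
C(14,3) = 364; 3^3 = 27; 2^11 = 2048.
Coefficient = 364 · 27 · 2048 = 20127744.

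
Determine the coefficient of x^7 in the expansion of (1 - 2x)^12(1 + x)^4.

Coefficient of x^7 = Σ_{j} C(12,j)·(-2)^j·C(4,7-j)·1^(7-j) for j from 3 to 7.
= (-1760) + 31680 + (-152064) + 236544 + (-101376) = 13024.

13024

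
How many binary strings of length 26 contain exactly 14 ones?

Choose the 14 positions: C(26,14) = 9657700.

9657700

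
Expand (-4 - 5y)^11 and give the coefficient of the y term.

-57671680

The general term is C(11,j)·(-4)^j·(-5y)^(11-j); the y^1 term has j = 10.
C(11,10) = 11.
Coefficient = C(11,10) · (-4)^10 · (-5)^1 = 11 · 1048576 · (-5) = -57671680.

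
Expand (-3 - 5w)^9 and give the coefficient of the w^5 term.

The general term is C(9,j)·(-3)^j·(-5w)^(9-j); the w^5 term has j = 4.
C(9,4) = 126.
Coefficient = C(9,4) · (-3)^4 · (-5)^5 = 126 · 81 · (-3125) = -31893750.

-31893750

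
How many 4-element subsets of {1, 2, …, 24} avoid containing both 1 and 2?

10395

All 4-subsets: C(24,4) = 10626. Those containing both fixed elements: C(22,2) = 231.
10626 − 231 = 10395.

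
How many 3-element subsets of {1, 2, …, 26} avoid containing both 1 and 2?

2576

All 3-subsets: C(26,3) = 2600. Those containing both fixed elements: C(24,1) = 24.
2600 − 24 = 2576.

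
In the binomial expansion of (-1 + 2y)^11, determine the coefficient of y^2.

-220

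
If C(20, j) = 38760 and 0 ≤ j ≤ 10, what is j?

C(20,j) increases on 0 ≤ j ≤ 10. C(20,5) = 15504 and C(20,6) = 38760, so j = 6.

6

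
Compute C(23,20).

C(23,20) = C(23,3) by symmetry.
C(23,3) = (23·22·21) / 3! = 10626 / 6 = 1771.

1771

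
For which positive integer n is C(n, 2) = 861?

42

n(n−1)/2 = 861 ⇒ n(n−1) = 1722. Since 42·41 = 1722, n = 42.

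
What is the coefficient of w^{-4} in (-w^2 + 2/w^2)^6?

General term: C(6,j)·(-w^2)^j·(2/w^2)^(6-j), with w-exponent 2j − 2(6−j) = 4j − 12.
Set 4j − 12 = -4: j = 2.
C(6,2) = 15; (-1)^2 = 1; 2^4 = 16.
Coefficient = 15 · 1 · 16 = 240.

240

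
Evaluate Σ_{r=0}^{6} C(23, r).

1 + 23 + 253 + 1771 + 8855 + 33649 + 100947 = 145499.

145499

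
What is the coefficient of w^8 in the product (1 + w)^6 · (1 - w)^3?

Coefficient of w^8 = Σ_{j} C(6,j)·1^j·C(3,8-j)·(-1)^(8-j) for j from 5 to 6.
= (-6) + 3 = -3.

-3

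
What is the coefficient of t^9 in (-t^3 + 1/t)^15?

General term: C(15,j)·(-t^3)^j·(1/t)^(15-j), with t-exponent 3j − 1(15−j) = 4j − 15.
Set 4j − 15 = 9: j = 6.
C(15,6) = 5005; (-1)^6 = 1; 1^9 = 1.
Coefficient = 5005 · 1 · 1 = 5005.

5005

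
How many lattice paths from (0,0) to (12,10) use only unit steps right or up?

Each path is a sequence of 22 steps with 12 rights: C(22,12) = 646646.

646646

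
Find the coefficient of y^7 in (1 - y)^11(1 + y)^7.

Coefficient of y^7 = Σ_{j} C(11,j)·(-1)^j·C(7,7-j)·1^(7-j) for j from 0 to 7.
= 1 + (-77) + 1155 + (-5775) + 11550 + (-9702) + 3234 + (-330) = 56.

56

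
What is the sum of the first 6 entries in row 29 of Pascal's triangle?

1 + 29 + 406 + 3654 + 23751 + 118755 = 146596.

146596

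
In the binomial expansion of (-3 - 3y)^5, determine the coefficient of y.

The general term is C(5,j)·(-3)^j·(-3y)^(5-j); the y^1 term has j = 4.
C(5,4) = 5.
Coefficient = C(5,4) · (-3)^4 · (-3)^1 = 5 · 81 · (-3) = -1215.

-1215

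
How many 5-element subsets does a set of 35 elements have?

324632

C(35,5) = (35·34·33·32·31) / 5! = 38955840 / 120 = 324632.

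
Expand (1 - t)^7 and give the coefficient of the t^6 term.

7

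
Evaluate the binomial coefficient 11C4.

C(11,4) = (11·10·9·8) / 4! = 7920 / 24 = 330.

330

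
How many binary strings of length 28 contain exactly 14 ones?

40116600

Choose the 14 positions: C(28,14) = 40116600.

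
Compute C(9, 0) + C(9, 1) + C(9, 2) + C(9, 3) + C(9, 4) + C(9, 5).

382

1 + 9 + 36 + 84 + 126 + 126 = 382.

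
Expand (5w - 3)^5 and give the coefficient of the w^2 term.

The general term is C(5,j)·(5w)^j·(-3)^(5-j); the w^2 term has j = 2.
C(5,2) = 10.
Coefficient = C(5,2) · 5^2 · (-3)^3 = 10 · 25 · (-27) = -6750.

-6750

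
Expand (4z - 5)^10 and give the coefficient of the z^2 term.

The general term is C(10,j)·(4z)^j·(-5)^(10-j); the z^2 term has j = 2.
C(10,2) = 45.
Coefficient = C(10,2) · 4^2 · (-5)^8 = 45 · 16 · 390625 = 281250000.

281250000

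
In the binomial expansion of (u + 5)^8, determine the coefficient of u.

625000

The general term is C(8,j)·(u)^j·(5)^(8-j); the u^1 term has j = 1.
C(8,1) = 8.
Coefficient = C(8,1) · 5^7 = 8 · 78125 = 625000.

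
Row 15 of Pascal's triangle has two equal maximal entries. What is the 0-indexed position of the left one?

7

For odd n = 15, C(15,m) peaks at m = (n−1)/2 and (n+1)/2; the lesser is 7.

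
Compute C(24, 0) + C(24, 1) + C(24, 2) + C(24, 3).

2325

1 + 24 + 276 + 2024 = 2325.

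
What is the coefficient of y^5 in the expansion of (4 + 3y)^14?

127529385984

The general term is C(14,j)·(4)^j·(3y)^(14-j); the y^5 term has j = 9.
C(14,9) = 2002.
Coefficient = C(14,9) · 4^9 · 3^5 = 2002 · 262144 · 243 = 127529385984.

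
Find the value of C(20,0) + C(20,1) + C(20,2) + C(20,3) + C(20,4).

6196

1 + 20 + 190 + 1140 + 4845 = 6196.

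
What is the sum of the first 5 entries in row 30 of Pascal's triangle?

1 + 30 + 435 + 4060 + 27405 = 31931.

31931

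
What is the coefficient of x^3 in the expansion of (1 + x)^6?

The general term is C(6,j)·(1)^j·(x)^(6-j); the x^3 term has j = 3.
C(6,3) = 20.
Coefficient = C(6,3) = 20.

20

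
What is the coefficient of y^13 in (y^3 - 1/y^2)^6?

-6

General term: C(6,j)·(y^3)^j·(-1/y^2)^(6-j), with y-exponent 3j − 2(6−j) = 5j − 12.
Set 5j − 12 = 13: j = 5.
C(6,5) = 6; 1^5 = 1; (-1)^1 = -1.
Coefficient = 6 · 1 · (-1) = -6.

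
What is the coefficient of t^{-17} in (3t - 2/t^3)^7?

1344

General term: C(7,j)·(3t)^j·(-2/t^3)^(7-j), with t-exponent 1j − 3(7−j) = 4j − 21.
Set 4j − 21 = -17: j = 1.
C(7,1) = 7; 3^1 = 3; (-2)^6 = 64.
Coefficient = 7 · 3 · 64 = 1344.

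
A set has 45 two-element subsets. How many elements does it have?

n(n−1)/2 = 45 ⇒ n(n−1) = 90. Since 10·9 = 90, n = 10.

10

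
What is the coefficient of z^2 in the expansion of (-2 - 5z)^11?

-704000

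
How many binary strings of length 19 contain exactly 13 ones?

Choose the 13 positions: C(19,13) = 27132.

27132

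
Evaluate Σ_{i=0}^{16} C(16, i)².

Σ C(16,i)² is the coefficient of x^16 in (1+x)^16(1+x)^16 = (1+x)^32, i.e. C(32,16) = 601080390.

601080390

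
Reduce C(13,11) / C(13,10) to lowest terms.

3/11

C(n,k+1)/C(n,k) = (n−k)/(k+1) = (13−10)/(10+1) = 3/11.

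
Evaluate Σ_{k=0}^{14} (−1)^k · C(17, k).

The partial alternating sum Σ_{k=0}^{14} (−1)^k C(17,k) = (−1)^14 C(16,14) = 120.

120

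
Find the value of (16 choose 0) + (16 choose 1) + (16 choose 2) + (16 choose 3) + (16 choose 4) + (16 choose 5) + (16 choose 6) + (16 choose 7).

26333

1 + 16 + 120 + 560 + 1820 + 4368 + 8008 + 11440 = 26333.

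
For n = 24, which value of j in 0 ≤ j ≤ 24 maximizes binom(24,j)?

12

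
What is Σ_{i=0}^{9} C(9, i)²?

48620

By Vandermonde's identity, Σ C(9,i)² = C(18,9) = 48620.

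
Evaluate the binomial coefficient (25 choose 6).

C(25,6) = (25·24·23·22·21·20) / 6! = 127512000 / 720 = 177100.

177100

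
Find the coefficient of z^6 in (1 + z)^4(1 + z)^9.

Coefficient of z^6 = Σ_{j} C(4,j)·C(9,6-j) for j from 0 to 4.
= 84 + 504 + 756 + 336 + 36 = 1716.

1716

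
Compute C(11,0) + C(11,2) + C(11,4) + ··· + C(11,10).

Even-r terms of row 11 sum to 2^10 = 1024.

1024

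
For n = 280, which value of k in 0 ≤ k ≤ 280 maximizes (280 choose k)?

140

C(280,k) is maximized at k = 280/2 = 140.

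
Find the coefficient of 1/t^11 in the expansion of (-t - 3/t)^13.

-6908733

General term: C(13,j)·(-t)^j·(-3/t)^(13-j), with t-exponent 1j − 1(13−j) = 2j − 13.
Set 2j − 13 = -11: j = 1.
C(13,1) = 13; (-1)^1 = -1; (-3)^12 = 531441.
Coefficient = 13 · (-1) · 531441 = -6908733.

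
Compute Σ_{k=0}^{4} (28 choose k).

1 + 28 + 378 + 3276 + 20475 = 24158.

24158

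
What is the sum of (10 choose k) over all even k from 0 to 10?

512

Half of (1+1)^10 + (1−1)^10 gives the even-index sum: 2^9 = 512.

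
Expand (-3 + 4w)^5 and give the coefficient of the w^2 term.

-4320

The general term is C(5,j)·(-3)^j·(4w)^(5-j); the w^2 term has j = 3.
C(5,3) = 10.
Coefficient = C(5,3) · (-3)^3 · 4^2 = 10 · (-27) · 16 = -4320.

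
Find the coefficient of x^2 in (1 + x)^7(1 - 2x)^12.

117

Coefficient of x^2 = Σ_{j} C(7,j)·1^j·C(12,2-j)·(-2)^(2-j) for j from 0 to 2.
= 264 + (-168) + 21 = 117.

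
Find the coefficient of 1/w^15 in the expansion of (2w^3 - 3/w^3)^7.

10206

General term: C(7,j)·(2w^3)^j·(-3/w^3)^(7-j), with w-exponent 3j − 3(7−j) = 6j − 21.
Set 6j − 21 = -15: j = 1.
C(7,1) = 7; 2^1 = 2; (-3)^6 = 729.
Coefficient = 7 · 2 · 729 = 10206.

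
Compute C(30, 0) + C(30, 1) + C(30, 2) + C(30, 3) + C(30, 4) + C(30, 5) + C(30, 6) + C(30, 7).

1 + 30 + 435 + 4060 + 27405 + 142506 + 593775 + 2035800 = 2804012.

2804012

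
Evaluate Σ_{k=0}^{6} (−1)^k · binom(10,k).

The partial alternating sum Σ_{k=0}^{6} (−1)^k C(10,k) = (−1)^6 C(9,6) = 84.

84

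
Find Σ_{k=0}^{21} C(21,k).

2097152

Setting x = 1 in (1+x)^21 gives Σ C(21,k) = 2^21 = 2097152.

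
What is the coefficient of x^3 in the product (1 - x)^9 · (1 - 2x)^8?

-2116

Coefficient of x^3 = Σ_{j} C(9,j)·(-1)^j·C(8,3-j)·(-2)^(3-j) for j from 0 to 3.
= (-448) + (-1008) + (-576) + (-84) = -2116.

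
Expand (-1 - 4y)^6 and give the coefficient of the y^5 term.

The general term is C(6,j)·(-1)^j·(-4y)^(6-j); the y^5 term has j = 1.
C(6,1) = 6.
Coefficient = C(6,1) · (-1)^1 · (-4)^5 = 6 · (-1) · (-1024) = 6144.

6144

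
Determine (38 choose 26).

2707475148

C(38,26) = C(38,12) by symmetry.
C(38,12) = (38·37·36·35·34·33·32·31·30·29·28·27) / 12! = 1296884927852236800 / 479001600 = 2707475148.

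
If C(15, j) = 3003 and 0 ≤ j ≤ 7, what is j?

5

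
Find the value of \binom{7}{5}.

21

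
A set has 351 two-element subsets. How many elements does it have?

n(n−1)/2 = 351 ⇒ n(n−1) = 702. Since 27·26 = 702, n = 27.

27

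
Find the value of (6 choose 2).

C(6,2) = (6·5) / 2! = 30 / 2 = 15.

15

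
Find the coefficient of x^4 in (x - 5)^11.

-25781250

The general term is C(11,j)·(x)^j·(-5)^(11-j); the x^4 term has j = 4.
C(11,4) = 330.
Coefficient = C(11,4) · (-5)^7 = 330 · (-78125) = -25781250.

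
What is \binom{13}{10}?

C(13,10) = C(13,3) by symmetry.
C(13,3) = (13·12·11) / 3! = 1716 / 6 = 286.

286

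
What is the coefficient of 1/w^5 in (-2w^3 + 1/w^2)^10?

General term: C(10,j)·(-2w^3)^j·(1/w^2)^(10-j), with w-exponent 3j − 2(10−j) = 5j − 20.
Set 5j − 20 = -5: j = 3.
C(10,3) = 120; (-2)^3 = -8; 1^7 = 1.
Coefficient = 120 · (-8) · 1 = -960.

-960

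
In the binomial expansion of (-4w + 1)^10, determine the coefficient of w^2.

720

The general term is C(10,j)·(-4w)^j·(1)^(10-j); the w^2 term has j = 2.
C(10,2) = 45.
Coefficient = C(10,2) · (-4)^2 = 45 · 16 = 720.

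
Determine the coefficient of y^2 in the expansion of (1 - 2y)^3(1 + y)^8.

-8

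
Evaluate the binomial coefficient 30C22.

5852925

C(30,22) = C(30,8) by symmetry.
C(30,8) = (30·29·28·27·26·25·24·23) / 8! = 235989936000 / 40320 = 5852925.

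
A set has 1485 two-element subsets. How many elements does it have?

55

n(n−1)/2 = 1485 ⇒ n(n−1) = 2970. Since 55·54 = 2970, n = 55.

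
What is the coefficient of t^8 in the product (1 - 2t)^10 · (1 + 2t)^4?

Coefficient of t^8 = Σ_{j} C(10,j)·(-2)^j·C(4,8-j)·2^(8-j) for j from 4 to 8.
= 53760 + (-258048) + 322560 + (-122880) + 11520 = 6912.

6912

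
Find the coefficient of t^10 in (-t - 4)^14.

The general term is C(14,j)·(-t)^j·(-4)^(14-j); the t^10 term has j = 10.
C(14,10) = 1001.
Coefficient = C(14,10) · (-4)^4 = 1001 · 256 = 256256.

256256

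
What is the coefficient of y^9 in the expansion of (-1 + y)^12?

-220

The general term is C(12,j)·(-1)^j·(y)^(12-j); the y^9 term has j = 3.
C(12,3) = 220.
Coefficient = C(12,3) · (-1)^3 = 220 · (-1) = -220.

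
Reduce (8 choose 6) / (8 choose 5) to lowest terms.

C(n,k+1)/C(n,k) = (n−k)/(k+1) = (8−5)/(5+1) = 3/6 = 1/2.

1/2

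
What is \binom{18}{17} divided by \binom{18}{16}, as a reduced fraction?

C(n,k+1)/C(n,k) = (n−k)/(k+1) = (18−16)/(16+1) = 2/17.

2/17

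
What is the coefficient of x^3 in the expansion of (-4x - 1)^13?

The general term is C(13,j)·(-4x)^j·(-1)^(13-j); the x^3 term has j = 3.
C(13,3) = 286.
Coefficient = C(13,3) · (-4)^3 = 286 · (-64) = -18304.

-18304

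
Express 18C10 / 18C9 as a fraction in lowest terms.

C(n,k+1)/C(n,k) = (n−k)/(k+1) = (18−9)/(9+1) = 9/10.

9/10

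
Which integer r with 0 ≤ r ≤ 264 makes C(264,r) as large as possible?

C(264,r) is maximized at r = 264/2 = 132.

132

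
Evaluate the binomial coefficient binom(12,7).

C(12,7) = C(12,5) by symmetry.
C(12,5) = (12·11·10·9·8) / 5! = 95040 / 120 = 792.

792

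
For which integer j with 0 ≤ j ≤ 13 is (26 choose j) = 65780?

C(26,j) increases on 0 ≤ j ≤ 13. C(26,4) = 14950 and C(26,5) = 65780, so j = 5.

5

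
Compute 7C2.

C(7,2) = (7·6) / 2! = 42 / 2 = 21.

21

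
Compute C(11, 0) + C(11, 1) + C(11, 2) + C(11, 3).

1 + 11 + 55 + 165 = 232.

232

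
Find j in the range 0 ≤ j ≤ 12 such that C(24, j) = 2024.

3

C(24,j) increases on 0 ≤ j ≤ 12. C(24,2) = 276 and C(24,3) = 2024, so j = 3.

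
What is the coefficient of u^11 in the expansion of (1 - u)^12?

-12

The general term is C(12,j)·(1)^j·(-u)^(12-j); the u^11 term has j = 1.
C(12,1) = 12.
Coefficient = C(12,1) · (-1)^11 = 12 · (-1) = -12.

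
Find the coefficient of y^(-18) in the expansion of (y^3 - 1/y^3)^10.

General term: C(10,j)·(y^3)^j·(-1/y^3)^(10-j), with y-exponent 3j − 3(10−j) = 6j − 30.
Set 6j − 30 = -18: j = 2.
C(10,2) = 45; 1^2 = 1; (-1)^8 = 1.
Coefficient = 45 · 1 · 1 = 45.

45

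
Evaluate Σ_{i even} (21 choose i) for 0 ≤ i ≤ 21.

1048576

Half of (1+1)^21 + (1−1)^21 gives the even-index sum: 2^20 = 1048576.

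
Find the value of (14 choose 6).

3003

C(14,6) = (14·13·12·11·10·9) / 6! = 2162160 / 720 = 3003.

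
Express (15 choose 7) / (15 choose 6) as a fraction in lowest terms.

C(n,k+1)/C(n,k) = (n−k)/(k+1) = (15−6)/(6+1) = 9/7.

9/7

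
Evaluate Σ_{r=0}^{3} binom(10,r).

176

1 + 10 + 45 + 120 = 176.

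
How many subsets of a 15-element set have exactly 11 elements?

1365

Choose the 11 positions: C(15,11) = 1365.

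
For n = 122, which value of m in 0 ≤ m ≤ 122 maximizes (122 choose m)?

C(122,m) is maximized at m = 122/2 = 61.

61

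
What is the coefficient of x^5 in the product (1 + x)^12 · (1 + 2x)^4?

Coefficient of x^5 = Σ_{j} C(12,j)·1^j·C(4,5-j)·2^(5-j) for j from 1 to 5.
= 192 + 2112 + 5280 + 3960 + 792 = 12336.

12336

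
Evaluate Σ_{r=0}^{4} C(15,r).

1 + 15 + 105 + 455 + 1365 = 1941.

1941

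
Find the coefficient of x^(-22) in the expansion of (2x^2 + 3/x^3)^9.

General term: C(9,j)·(2x^2)^j·(3/x^3)^(9-j), with x-exponent 2j − 3(9−j) = 5j − 27.
Set 5j − 27 = -22: j = 1.
C(9,1) = 9; 2^1 = 2; 3^8 = 6561.
Coefficient = 9 · 2 · 6561 = 118098.

118098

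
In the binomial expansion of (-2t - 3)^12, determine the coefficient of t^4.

The general term is C(12,j)·(-2t)^j·(-3)^(12-j); the t^4 term has j = 4.
C(12,4) = 495.
Coefficient = C(12,4) · (-2)^4 · (-3)^8 = 495 · 16 · 6561 = 51963120.

51963120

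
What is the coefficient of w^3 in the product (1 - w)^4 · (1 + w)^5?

-4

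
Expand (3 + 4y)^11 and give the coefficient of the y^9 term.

129761280

The general term is C(11,j)·(3)^j·(4y)^(11-j); the y^9 term has j = 2.
C(11,2) = 55.
Coefficient = C(11,2) · 3^2 · 4^9 = 55 · 9 · 262144 = 129761280.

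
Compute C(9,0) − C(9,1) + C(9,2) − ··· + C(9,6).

28

The partial alternating sum Σ_{k=0}^{6} (−1)^k C(9,k) = (−1)^6 C(8,6) = 28.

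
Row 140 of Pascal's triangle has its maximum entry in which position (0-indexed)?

70

C(140,i) is maximized at i = 140/2 = 70.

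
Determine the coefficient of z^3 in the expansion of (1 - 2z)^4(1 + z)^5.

Coefficient of z^3 = Σ_{j} C(4,j)·(-2)^j·C(5,3-j)·1^(3-j) for j from 0 to 3.
= 10 + (-80) + 120 + (-32) = 18.

18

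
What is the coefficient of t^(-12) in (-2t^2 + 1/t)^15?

-30

General term: C(15,j)·(-2t^2)^j·(1/t)^(15-j), with t-exponent 2j − 1(15−j) = 3j − 15.
Set 3j − 15 = -12: j = 1.
C(15,1) = 15; (-2)^1 = -2; 1^14 = 1.
Coefficient = 15 · (-2) · 1 = -30.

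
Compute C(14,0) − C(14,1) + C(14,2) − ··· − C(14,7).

The partial alternating sum Σ_{k=0}^{7} (−1)^k C(14,k) = (−1)^7 C(13,7) = -1716.

-1716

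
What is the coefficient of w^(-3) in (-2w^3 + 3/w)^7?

-10206

General term: C(7,j)·(-2w^3)^j·(3/w)^(7-j), with w-exponent 3j − 1(7−j) = 4j − 7.
Set 4j − 7 = -3: j = 1.
C(7,1) = 7; (-2)^1 = -2; 3^6 = 729.
Coefficient = 7 · (-2) · 729 = -10206.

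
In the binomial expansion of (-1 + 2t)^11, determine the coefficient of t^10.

-11264

The general term is C(11,j)·(-1)^j·(2t)^(11-j); the t^10 term has j = 1.
C(11,1) = 11.
Coefficient = C(11,1) · (-1)^1 · 2^10 = 11 · (-1) · 1024 = -11264.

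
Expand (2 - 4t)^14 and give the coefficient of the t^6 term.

The general term is C(14,j)·(2)^j·(-4t)^(14-j); the t^6 term has j = 8.
C(14,8) = 3003.
Coefficient = C(14,8) · 2^8 · (-4)^6 = 3003 · 256 · 4096 = 3148873728.

3148873728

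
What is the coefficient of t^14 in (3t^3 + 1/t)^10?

153090

General term: C(10,j)·(3t^3)^j·(1/t)^(10-j), with t-exponent 3j − 1(10−j) = 4j − 10.
Set 4j − 10 = 14: j = 6.
C(10,6) = 210; 3^6 = 729; 1^4 = 1.
Coefficient = 210 · 729 · 1 = 153090.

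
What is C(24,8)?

735471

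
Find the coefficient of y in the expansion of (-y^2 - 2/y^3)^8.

General term: C(8,j)·(-y^2)^j·(-2/y^3)^(8-j), with y-exponent 2j − 3(8−j) = 5j − 24.
Set 5j − 24 = 1: j = 5.
C(8,5) = 56; (-1)^5 = -1; (-2)^3 = -8.
Coefficient = 56 · (-1) · (-8) = 448.

448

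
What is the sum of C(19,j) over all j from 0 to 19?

Setting x = 1 in (1+x)^19 gives Σ C(19,j) = 2^19 = 524288.

524288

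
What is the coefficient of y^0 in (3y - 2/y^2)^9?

-489888

General term: C(9,j)·(3y)^j·(-2/y^2)^(9-j), with y-exponent 1j − 2(9−j) = 3j − 18.
Set 3j − 18 = 0: j = 6.
C(9,6) = 84; 3^6 = 729; (-2)^3 = -8.
Coefficient = 84 · 729 · (-8) = -489888.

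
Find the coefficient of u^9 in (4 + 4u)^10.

10485760

The general term is C(10,j)·(4)^j·(4u)^(10-j); the u^9 term has j = 1.
C(10,1) = 10.
Coefficient = C(10,1) · 4^1 · 4^9 = 10 · 4 · 262144 = 10485760.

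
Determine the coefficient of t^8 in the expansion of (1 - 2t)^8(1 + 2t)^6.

-1280

Coefficient of t^8 = Σ_{j} C(8,j)·(-2)^j·C(6,8-j)·2^(8-j) for j from 2 to 8.
= 7168 + (-86016) + 268800 + (-286720) + 107520 + (-12288) + 256 = -1280.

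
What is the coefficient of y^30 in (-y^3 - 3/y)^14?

9828

General term: C(14,j)·(-y^3)^j·(-3/y)^(14-j), with y-exponent 3j − 1(14−j) = 4j − 14.
Set 4j − 14 = 30: j = 11.
C(14,11) = 364; (-1)^11 = -1; (-3)^3 = -27.
Coefficient = 364 · (-1) · (-27) = 9828.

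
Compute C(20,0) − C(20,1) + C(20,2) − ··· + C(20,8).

75582

The partial alternating sum Σ_{k=0}^{8} (−1)^k C(20,k) = (−1)^8 C(19,8) = 75582.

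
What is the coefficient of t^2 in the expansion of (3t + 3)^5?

2430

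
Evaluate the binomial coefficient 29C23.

C(29,23) = C(29,6) by symmetry.
C(29,6) = (29·28·27·26·25·24) / 6! = 342014400 / 720 = 475020.

475020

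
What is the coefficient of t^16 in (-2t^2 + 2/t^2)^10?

-10240

General term: C(10,j)·(-2t^2)^j·(2/t^2)^(10-j), with t-exponent 2j − 2(10−j) = 4j − 20.
Set 4j − 20 = 16: j = 9.
C(10,9) = 10; (-2)^9 = -512; 2^1 = 2.
Coefficient = 10 · (-512) · 2 = -10240.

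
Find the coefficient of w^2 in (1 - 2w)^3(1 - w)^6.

Coefficient of w^2 = Σ_{j} C(3,j)·(-2)^j·C(6,2-j)·(-1)^(2-j) for j from 0 to 2.
= 15 + 36 + 12 = 63.

63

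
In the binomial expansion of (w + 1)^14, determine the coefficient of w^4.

1001

The general term is C(14,j)·(w)^j·(1)^(14-j); the w^4 term has j = 4.
C(14,4) = 1001.
Coefficient = C(14,4) = 1001.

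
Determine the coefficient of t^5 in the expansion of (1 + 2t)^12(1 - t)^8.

-1896

Coefficient of t^5 = Σ_{j} C(12,j)·2^j·C(8,5-j)·(-1)^(5-j) for j from 0 to 5.
= (-56) + 1680 + (-14784) + 49280 + (-63360) + 25344 = -1896.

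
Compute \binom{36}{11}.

C(36,11) = (36·35·34·33·32·31·30·29·28·27·26) / 11! = 23982224839372800 / 39916800 = 600805296.

600805296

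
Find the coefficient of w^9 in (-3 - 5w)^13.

-113115234375

The general term is C(13,j)·(-3)^j·(-5w)^(13-j); the w^9 term has j = 4.
C(13,4) = 715.
Coefficient = C(13,4) · (-3)^4 · (-5)^9 = 715 · 81 · (-1953125) = -113115234375.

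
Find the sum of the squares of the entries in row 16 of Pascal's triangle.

Σ C(16,k)² is the coefficient of x^16 in (1+x)^16(1+x)^16 = (1+x)^32, i.e. C(32,16) = 601080390.

601080390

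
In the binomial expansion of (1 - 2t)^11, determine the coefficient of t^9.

-28160

The general term is C(11,j)·(1)^j·(-2t)^(11-j); the t^9 term has j = 2.
C(11,2) = 55.
Coefficient = C(11,2) · (-2)^9 = 55 · (-512) = -28160.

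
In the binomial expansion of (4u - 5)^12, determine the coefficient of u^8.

20275200000

The general term is C(12,j)·(4u)^j·(-5)^(12-j); the u^8 term has j = 8.
C(12,8) = 495.
Coefficient = C(12,8) · 4^8 · (-5)^4 = 495 · 65536 · 625 = 20275200000.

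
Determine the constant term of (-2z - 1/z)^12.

General term: C(12,j)·(-2z)^j·(-1/z)^(12-j), with z-exponent 1j − 1(12−j) = 2j − 12.
Set 2j − 12 = 0: j = 6.
C(12,6) = 924; (-2)^6 = 64; (-1)^6 = 1.
Coefficient = 924 · 64 · 1 = 59136.

59136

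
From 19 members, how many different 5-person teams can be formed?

This is C(19,5) = 11628.

11628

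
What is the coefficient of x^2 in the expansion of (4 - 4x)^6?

The general term is C(6,j)·(4)^j·(-4x)^(6-j); the x^2 term has j = 4.
C(6,4) = 15.
Coefficient = C(6,4) · 4^4 · (-4)^2 = 15 · 256 · 16 = 61440.

61440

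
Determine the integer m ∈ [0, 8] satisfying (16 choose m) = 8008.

6

C(16,m) increases on 0 ≤ m ≤ 8. C(16,5) = 4368 and C(16,6) = 8008, so m = 6.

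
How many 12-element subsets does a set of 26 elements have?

9657700

C(26,12) = (26·25·24·23·22·21·20·19·18·17·16·15) / 12! = 4626053752320000 / 479001600 = 9657700.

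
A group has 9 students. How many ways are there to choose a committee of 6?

This is C(9,6) = 84.

84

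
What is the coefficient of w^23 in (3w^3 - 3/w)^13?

1139940945

General term: C(13,j)·(3w^3)^j·(-3/w)^(13-j), with w-exponent 3j − 1(13−j) = 4j − 13.
Set 4j − 13 = 23: j = 9.
C(13,9) = 715; 3^9 = 19683; (-3)^4 = 81.
Coefficient = 715 · 19683 · 81 = 1139940945.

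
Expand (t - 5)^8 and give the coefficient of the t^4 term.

43750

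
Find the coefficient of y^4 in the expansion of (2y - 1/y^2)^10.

General term: C(10,j)·(2y)^j·(-1/y^2)^(10-j), with y-exponent 1j − 2(10−j) = 3j − 20.
Set 3j − 20 = 4: j = 8.
C(10,8) = 45; 2^8 = 256; (-1)^2 = 1.
Coefficient = 45 · 256 · 1 = 11520.

11520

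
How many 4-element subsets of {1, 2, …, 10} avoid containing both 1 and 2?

182

All 4-subsets: C(10,4) = 210. Those containing both fixed elements: C(8,2) = 28.
210 − 28 = 182.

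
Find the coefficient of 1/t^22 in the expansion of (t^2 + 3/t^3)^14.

General term: C(14,j)·(t^2)^j·(3/t^3)^(14-j), with t-exponent 2j − 3(14−j) = 5j − 42.
Set 5j − 42 = -22: j = 4.
C(14,4) = 1001; 1^4 = 1; 3^10 = 59049.
Coefficient = 1001 · 1 · 59049 = 59108049.

59108049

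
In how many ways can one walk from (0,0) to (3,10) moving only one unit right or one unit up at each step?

286

Each path is a sequence of 13 steps with 3 rights: C(13,3) = 286.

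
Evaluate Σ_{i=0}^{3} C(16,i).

1 + 16 + 120 + 560 = 697.

697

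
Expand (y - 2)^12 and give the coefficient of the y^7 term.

The general term is C(12,j)·(y)^j·(-2)^(12-j); the y^7 term has j = 7.
C(12,7) = 792.
Coefficient = C(12,7) · (-2)^5 = 792 · (-32) = -25344.

-25344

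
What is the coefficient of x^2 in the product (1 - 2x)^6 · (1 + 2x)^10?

0

Coefficient of x^2 = Σ_{j} C(6,j)·(-2)^j·C(10,2-j)·2^(2-j) for j from 0 to 2.
= 180 + (-240) + 60 = 0.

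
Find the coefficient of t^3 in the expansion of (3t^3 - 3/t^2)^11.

81841914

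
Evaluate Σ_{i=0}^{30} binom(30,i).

The entries of row 30 sum to 2^30 = 1073741824.

1073741824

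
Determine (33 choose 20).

573166440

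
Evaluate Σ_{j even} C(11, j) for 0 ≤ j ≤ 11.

1024

Even-j terms of row 11 sum to 2^10 = 1024.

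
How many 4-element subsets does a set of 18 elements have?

C(18,4) = (18·17·16·15) / 4! = 73440 / 24 = 3060.

3060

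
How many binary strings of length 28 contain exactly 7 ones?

1184040

Choose the 7 positions: C(28,7) = 1184040.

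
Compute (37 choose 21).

C(37,21) = C(37,16) by symmetry.
C(37,16) = (37·36·35·34·33·32·31·30·29·28·27·26·25·24·23·22) / 16! = 269397128065642536960000 / 20922789888000 = 12875774670.

12875774670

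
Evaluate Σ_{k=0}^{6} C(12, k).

1 + 12 + 66 + 220 + 495 + 792 + 924 = 2510.

2510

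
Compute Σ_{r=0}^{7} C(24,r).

536155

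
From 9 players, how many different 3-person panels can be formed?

This is C(9,3) = 84.

84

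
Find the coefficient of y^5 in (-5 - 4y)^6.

The general term is C(6,j)·(-5)^j·(-4y)^(6-j); the y^5 term has j = 1.
C(6,1) = 6.
Coefficient = C(6,1) · (-5)^1 · (-4)^5 = 6 · (-5) · (-1024) = 30720.

30720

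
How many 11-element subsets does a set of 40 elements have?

2311801440

C(40,11) = (40·39·38·37·36·35·34·33·32·31·30) / 11! = 92279715720192000 / 39916800 = 2311801440.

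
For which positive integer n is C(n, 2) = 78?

n(n−1)/2 = 78 ⇒ n(n−1) = 156. Since 13·12 = 156, n = 13.

13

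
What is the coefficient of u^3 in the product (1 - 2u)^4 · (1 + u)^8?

-8

Coefficient of u^3 = Σ_{j} C(4,j)·(-2)^j·C(8,3-j)·1^(3-j) for j from 0 to 3.
= 56 + (-224) + 192 + (-32) = -8.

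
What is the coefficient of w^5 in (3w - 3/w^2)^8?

General term: C(8,j)·(3w)^j·(-3/w^2)^(8-j), with w-exponent 1j − 2(8−j) = 3j − 16.
Set 3j − 16 = 5: j = 7.
C(8,7) = 8; 3^7 = 2187; (-3)^1 = -3.
Coefficient = 8 · 2187 · (-3) = -52488.

-52488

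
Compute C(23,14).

817190

C(23,14) = C(23,9) by symmetry.
C(23,9) = (23·22·21·20·19·18·17·16·15) / 9! = 296541907200 / 362880 = 817190.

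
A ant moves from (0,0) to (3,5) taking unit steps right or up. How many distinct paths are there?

56

Each path is a sequence of 8 steps with 3 rights: C(8,3) = 56.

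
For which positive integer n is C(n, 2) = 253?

23

n(n−1)/2 = 253 ⇒ n(n−1) = 506. Since 23·22 = 506, n = 23.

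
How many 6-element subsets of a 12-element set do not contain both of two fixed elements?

714

All 6-subsets: C(12,6) = 924. Those containing both fixed elements: C(10,4) = 210.
924 − 210 = 714.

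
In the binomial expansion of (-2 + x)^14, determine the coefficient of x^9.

The general term is C(14,j)·(-2)^j·(x)^(14-j); the x^9 term has j = 5.
C(14,5) = 2002.
Coefficient = C(14,5) · (-2)^5 = 2002 · (-32) = -64064.

-64064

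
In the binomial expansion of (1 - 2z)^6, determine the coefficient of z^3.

-160

The general term is C(6,j)·(1)^j·(-2z)^(6-j); the z^3 term has j = 3.
C(6,3) = 20.
Coefficient = C(6,3) · (-2)^3 = 20 · (-8) = -160.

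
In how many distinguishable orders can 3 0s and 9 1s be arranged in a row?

Choose positions for the 0s: C(12,3) = 220.

220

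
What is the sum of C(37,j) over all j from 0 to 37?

137438953472

Setting x = 1 in (1+x)^37 gives Σ C(37,j) = 2^37 = 137438953472.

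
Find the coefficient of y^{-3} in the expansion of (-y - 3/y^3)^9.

-2268

General term: C(9,j)·(-y)^j·(-3/y^3)^(9-j), with y-exponent 1j − 3(9−j) = 4j − 27.
Set 4j − 27 = -3: j = 6.
C(9,6) = 84; (-1)^6 = 1; (-3)^3 = -27.
Coefficient = 84 · 1 · (-27) = -2268.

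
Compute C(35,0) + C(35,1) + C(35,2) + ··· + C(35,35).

Setting x = 1 in (1+x)^35 gives Σ C(35,j) = 2^35 = 34359738368.

34359738368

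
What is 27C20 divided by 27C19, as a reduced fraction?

2/5

C(n,k+1)/C(n,k) = (n−k)/(k+1) = (27−19)/(19+1) = 8/20 = 2/5.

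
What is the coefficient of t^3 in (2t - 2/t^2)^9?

18432

General term: C(9,j)·(2t)^j·(-2/t^2)^(9-j), with t-exponent 1j − 2(9−j) = 3j − 18.
Set 3j − 18 = 3: j = 7.
C(9,7) = 36; 2^7 = 128; (-2)^2 = 4.
Coefficient = 36 · 128 · 4 = 18432.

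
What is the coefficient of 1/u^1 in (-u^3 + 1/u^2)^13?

General term: C(13,j)·(-u^3)^j·(1/u^2)^(13-j), with u-exponent 3j − 2(13−j) = 5j − 26.
Set 5j − 26 = -1: j = 5.
C(13,5) = 1287; (-1)^5 = -1; 1^8 = 1.
Coefficient = 1287 · (-1) · 1 = -1287.

-1287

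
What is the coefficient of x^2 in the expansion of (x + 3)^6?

1215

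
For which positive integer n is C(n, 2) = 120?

n(n−1)/2 = 120 ⇒ n(n−1) = 240. Since 16·15 = 240, n = 16.

16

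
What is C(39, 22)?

51021117810

C(39,22) = C(39,17) by symmetry.
C(39,17) = (39·38·37·36·35·34·33·32·31·30·29·28·27·26·25·24·23) / 17! = 18147570172421919989760000 / 355687428096000 = 51021117810.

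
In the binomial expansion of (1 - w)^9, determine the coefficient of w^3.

-84

The general term is C(9,j)·(1)^j·(-w)^(9-j); the w^3 term has j = 6.
C(9,6) = 84.
Coefficient = C(9,6) · (-1)^3 = 84 · (-1) = -84.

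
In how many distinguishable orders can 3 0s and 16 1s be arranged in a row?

Choose positions for the 0s: C(19,3) = 969.

969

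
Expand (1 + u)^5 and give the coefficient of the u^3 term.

The general term is C(5,j)·(1)^j·(u)^(5-j); the u^3 term has j = 2.
C(5,2) = 10.
Coefficient = C(5,2) = 10.

10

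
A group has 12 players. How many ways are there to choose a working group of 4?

This is C(12,4) = 495.

495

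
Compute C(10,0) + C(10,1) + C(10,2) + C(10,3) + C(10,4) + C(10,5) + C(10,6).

848

1 + 10 + 45 + 120 + 210 + 252 + 210 = 848.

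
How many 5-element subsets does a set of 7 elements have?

21

C(7,5) = C(7,2) by symmetry.
C(7,2) = (7·6) / 2! = 42 / 2 = 21.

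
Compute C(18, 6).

18564

C(18,6) = (18·17·16·15·14·13) / 6! = 13366080 / 720 = 18564.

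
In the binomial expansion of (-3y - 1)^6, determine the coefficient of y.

18

The general term is C(6,j)·(-3y)^j·(-1)^(6-j); the y^1 term has j = 1.
C(6,1) = 6.
Coefficient = C(6,1) · (-3)^1 · (-1)^5 = 6 · (-3) · (-1) = 18.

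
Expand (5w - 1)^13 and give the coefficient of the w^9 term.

1396484375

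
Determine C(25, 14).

4457400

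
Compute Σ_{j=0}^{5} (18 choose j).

12616

1 + 18 + 153 + 816 + 3060 + 8568 = 12616.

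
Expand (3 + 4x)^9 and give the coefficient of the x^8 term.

1769472

The general term is C(9,j)·(3)^j·(4x)^(9-j); the x^8 term has j = 1.
C(9,1) = 9.
Coefficient = C(9,1) · 3^1 · 4^8 = 9 · 3 · 65536 = 1769472.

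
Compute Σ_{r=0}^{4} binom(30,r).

1 + 30 + 435 + 4060 + 27405 = 31931.

31931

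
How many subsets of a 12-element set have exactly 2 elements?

66

Choose the 2 positions: C(12,2) = 66.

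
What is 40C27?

12033222880

C(40,27) = C(40,13) by symmetry.
C(40,13) = (40·39·38·37·36·35·34·33·32·31·30·29·28) / 13! = 74931129164795904000 / 6227020800 = 12033222880.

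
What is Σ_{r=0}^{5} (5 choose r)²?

By Vandermonde's identity, Σ C(5,r)² = C(10,5) = 252.

252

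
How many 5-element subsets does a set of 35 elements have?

324632

C(35,5) = (35·34·33·32·31) / 5! = 38955840 / 120 = 324632.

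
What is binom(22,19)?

C(22,19) = C(22,3) by symmetry.
C(22,3) = (22·21·20) / 3! = 9240 / 6 = 1540.

1540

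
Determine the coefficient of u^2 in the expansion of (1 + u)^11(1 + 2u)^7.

Coefficient of u^2 = Σ_{j} C(11,j)·1^j·C(7,2-j)·2^(2-j) for j from 0 to 2.
= 84 + 154 + 55 = 293.

293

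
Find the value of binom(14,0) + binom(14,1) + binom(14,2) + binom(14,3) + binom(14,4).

1471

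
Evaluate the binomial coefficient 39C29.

635745396

C(39,29) = C(39,10) by symmetry.
C(39,10) = (39·38·37·36·35·34·33·32·31·30) / 10! = 2306992893004800 / 3628800 = 635745396.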